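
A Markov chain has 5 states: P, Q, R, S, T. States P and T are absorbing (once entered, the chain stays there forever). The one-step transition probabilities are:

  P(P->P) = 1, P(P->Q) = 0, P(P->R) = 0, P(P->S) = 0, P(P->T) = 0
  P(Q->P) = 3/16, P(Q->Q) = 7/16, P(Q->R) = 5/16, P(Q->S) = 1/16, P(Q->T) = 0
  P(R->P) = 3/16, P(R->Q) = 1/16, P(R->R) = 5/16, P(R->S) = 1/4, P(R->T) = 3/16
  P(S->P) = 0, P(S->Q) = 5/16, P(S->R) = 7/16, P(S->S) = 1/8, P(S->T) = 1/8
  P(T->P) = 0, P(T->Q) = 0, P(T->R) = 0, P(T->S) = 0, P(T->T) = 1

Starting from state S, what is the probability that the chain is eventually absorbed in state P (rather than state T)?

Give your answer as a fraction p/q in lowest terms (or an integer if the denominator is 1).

Answer: 225/451

Derivation:
Let a_i = P(absorbed in P | start in state i).
Boundary conditions: a_P = 1, a_T = 0.
For each transient state i, a_i = sum_j P(i->j) * a_j:
  a_Q = 3/16*a_P + 7/16*a_Q + 5/16*a_R + 1/16*a_S + 0*a_T
  a_R = 3/16*a_P + 1/16*a_Q + 5/16*a_R + 1/4*a_S + 3/16*a_T
  a_S = 0*a_P + 5/16*a_Q + 7/16*a_R + 1/8*a_S + 1/8*a_T

Substituting a_P = 1 and a_T = 0, rearrange to (I - Q) a = r where r[i] = P(i -> P):
  [9/16, -5/16, -1/16] . (a_Q, a_R, a_S) = 3/16
  [-1/16, 11/16, -1/4] . (a_Q, a_R, a_S) = 3/16
  [-5/16, -7/16, 7/8] . (a_Q, a_R, a_S) = 0

Solving yields:
  a_Q = 609/902
  a_R = 465/902
  a_S = 225/451

Starting state is S, so the absorption probability is a_S = 225/451.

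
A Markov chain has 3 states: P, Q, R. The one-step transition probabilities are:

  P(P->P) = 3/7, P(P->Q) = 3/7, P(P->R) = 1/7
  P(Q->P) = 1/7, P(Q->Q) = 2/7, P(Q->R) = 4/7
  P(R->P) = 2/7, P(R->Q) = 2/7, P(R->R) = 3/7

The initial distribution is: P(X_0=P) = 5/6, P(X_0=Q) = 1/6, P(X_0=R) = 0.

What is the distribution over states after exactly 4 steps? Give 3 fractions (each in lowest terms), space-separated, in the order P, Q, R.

Propagating the distribution step by step (d_{t+1} = d_t * P):
d_0 = (P=5/6, Q=1/6, R=0)
  d_1[P] = 5/6*3/7 + 1/6*1/7 + 0*2/7 = 8/21
  d_1[Q] = 5/6*3/7 + 1/6*2/7 + 0*2/7 = 17/42
  d_1[R] = 5/6*1/7 + 1/6*4/7 + 0*3/7 = 3/14
d_1 = (P=8/21, Q=17/42, R=3/14)
  d_2[P] = 8/21*3/7 + 17/42*1/7 + 3/14*2/7 = 83/294
  d_2[Q] = 8/21*3/7 + 17/42*2/7 + 3/14*2/7 = 50/147
  d_2[R] = 8/21*1/7 + 17/42*4/7 + 3/14*3/7 = 37/98
d_2 = (P=83/294, Q=50/147, R=37/98)
  d_3[P] = 83/294*3/7 + 50/147*1/7 + 37/98*2/7 = 571/2058
  d_3[Q] = 83/294*3/7 + 50/147*2/7 + 37/98*2/7 = 671/2058
  d_3[R] = 83/294*1/7 + 50/147*4/7 + 37/98*3/7 = 136/343
d_3 = (P=571/2058, Q=671/2058, R=136/343)
  d_4[P] = 571/2058*3/7 + 671/2058*1/7 + 136/343*2/7 = 2008/7203
  d_4[Q] = 571/2058*3/7 + 671/2058*2/7 + 136/343*2/7 = 4687/14406
  d_4[R] = 571/2058*1/7 + 671/2058*4/7 + 136/343*3/7 = 1901/4802
d_4 = (P=2008/7203, Q=4687/14406, R=1901/4802)

Answer: 2008/7203 4687/14406 1901/4802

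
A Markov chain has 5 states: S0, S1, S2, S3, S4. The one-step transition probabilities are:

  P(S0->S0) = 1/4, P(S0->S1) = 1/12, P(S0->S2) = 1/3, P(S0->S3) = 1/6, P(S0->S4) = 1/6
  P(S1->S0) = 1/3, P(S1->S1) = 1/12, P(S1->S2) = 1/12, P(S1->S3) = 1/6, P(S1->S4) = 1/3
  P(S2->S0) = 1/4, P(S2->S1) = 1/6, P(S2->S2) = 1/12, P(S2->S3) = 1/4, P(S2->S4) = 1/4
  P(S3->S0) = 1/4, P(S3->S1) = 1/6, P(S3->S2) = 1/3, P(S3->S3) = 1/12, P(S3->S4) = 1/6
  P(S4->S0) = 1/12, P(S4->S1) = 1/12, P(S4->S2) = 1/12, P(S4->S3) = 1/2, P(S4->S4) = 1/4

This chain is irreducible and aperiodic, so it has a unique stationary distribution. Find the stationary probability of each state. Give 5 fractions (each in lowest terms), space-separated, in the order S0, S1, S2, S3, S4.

The stationary distribution satisfies pi = pi * P, i.e.:
  pi_S0 = 1/4*pi_S0 + 1/3*pi_S1 + 1/4*pi_S2 + 1/4*pi_S3 + 1/12*pi_S4
  pi_S1 = 1/12*pi_S0 + 1/12*pi_S1 + 1/6*pi_S2 + 1/6*pi_S3 + 1/12*pi_S4
  pi_S2 = 1/3*pi_S0 + 1/12*pi_S1 + 1/12*pi_S2 + 1/3*pi_S3 + 1/12*pi_S4
  pi_S3 = 1/6*pi_S0 + 1/6*pi_S1 + 1/4*pi_S2 + 1/12*pi_S3 + 1/2*pi_S4
  pi_S4 = 1/6*pi_S0 + 1/3*pi_S1 + 1/4*pi_S2 + 1/6*pi_S3 + 1/4*pi_S4
with normalization: pi_S0 + pi_S1 + pi_S2 + pi_S3 + pi_S4 = 1.

Using the first 4 balance equations plus normalization, the linear system A*pi = b is:
  [-3/4, 1/3, 1/4, 1/4, 1/12] . pi = 0
  [1/12, -11/12, 1/6, 1/6, 1/12] . pi = 0
  [1/3, 1/12, -11/12, 1/3, 1/12] . pi = 0
  [1/6, 1/6, 1/4, -11/12, 1/2] . pi = 0
  [1, 1, 1, 1, 1] . pi = 1

Solving yields:
  pi_S0 = 1981/8882
  pi_S1 = 1594/13323
  pi_S2 = 5287/26646
  pi_S3 = 6323/26646
  pi_S4 = 5905/26646

Verification (pi * P):
  1981/8882*1/4 + 1594/13323*1/3 + 5287/26646*1/4 + 6323/26646*1/4 + 5905/26646*1/12 = 1981/8882 = pi_S0  (ok)
  1981/8882*1/12 + 1594/13323*1/12 + 5287/26646*1/6 + 6323/26646*1/6 + 5905/26646*1/12 = 1594/13323 = pi_S1  (ok)
  1981/8882*1/3 + 1594/13323*1/12 + 5287/26646*1/12 + 6323/26646*1/3 + 5905/26646*1/12 = 5287/26646 = pi_S2  (ok)
  1981/8882*1/6 + 1594/13323*1/6 + 5287/26646*1/4 + 6323/26646*1/12 + 5905/26646*1/2 = 6323/26646 = pi_S3  (ok)
  1981/8882*1/6 + 1594/13323*1/3 + 5287/26646*1/4 + 6323/26646*1/6 + 5905/26646*1/4 = 5905/26646 = pi_S4  (ok)

Answer: 1981/8882 1594/13323 5287/26646 6323/26646 5905/26646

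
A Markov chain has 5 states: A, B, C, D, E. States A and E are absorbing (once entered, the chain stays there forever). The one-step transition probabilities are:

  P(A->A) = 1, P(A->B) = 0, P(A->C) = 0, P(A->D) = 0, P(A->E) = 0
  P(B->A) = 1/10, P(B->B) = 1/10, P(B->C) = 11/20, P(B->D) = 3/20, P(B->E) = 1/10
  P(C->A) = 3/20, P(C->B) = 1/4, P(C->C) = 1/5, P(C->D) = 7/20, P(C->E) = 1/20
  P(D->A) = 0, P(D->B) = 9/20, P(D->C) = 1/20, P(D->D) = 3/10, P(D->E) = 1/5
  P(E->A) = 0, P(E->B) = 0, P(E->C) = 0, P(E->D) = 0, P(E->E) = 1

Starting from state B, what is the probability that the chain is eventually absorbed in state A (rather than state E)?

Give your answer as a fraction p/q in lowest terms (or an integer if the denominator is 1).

Answer: 905/1996

Derivation:
Let a_i = P(absorbed in A | start in state i).
Boundary conditions: a_A = 1, a_E = 0.
For each transient state i, a_i = sum_j P(i->j) * a_j:
  a_B = 1/10*a_A + 1/10*a_B + 11/20*a_C + 3/20*a_D + 1/10*a_E
  a_C = 3/20*a_A + 1/4*a_B + 1/5*a_C + 7/20*a_D + 1/20*a_E
  a_D = 0*a_A + 9/20*a_B + 1/20*a_C + 3/10*a_D + 1/5*a_E

Substituting a_A = 1 and a_E = 0, rearrange to (I - Q) a = r where r[i] = P(i -> A):
  [9/10, -11/20, -3/20] . (a_B, a_C, a_D) = 1/10
  [-1/4, 4/5, -7/20] . (a_B, a_C, a_D) = 3/20
  [-9/20, -1/20, 7/10] . (a_B, a_C, a_D) = 0

Solving yields:
  a_B = 905/1996
  a_C = 941/1996
  a_D = 649/1996

Starting state is B, so the absorption probability is a_B = 905/1996.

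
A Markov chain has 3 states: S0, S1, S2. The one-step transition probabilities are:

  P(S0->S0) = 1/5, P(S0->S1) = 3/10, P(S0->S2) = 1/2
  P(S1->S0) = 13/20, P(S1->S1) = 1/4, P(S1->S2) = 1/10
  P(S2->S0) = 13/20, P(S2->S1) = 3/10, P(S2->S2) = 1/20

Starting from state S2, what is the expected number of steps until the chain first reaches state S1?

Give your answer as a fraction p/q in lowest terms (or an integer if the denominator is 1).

Answer: 10/3

Derivation:
Let h_i = expected steps to first reach S1 from state i.
Boundary: h_S1 = 0.
First-step equations for the other states:
  h_S0 = 1 + 1/5*h_S0 + 3/10*h_S1 + 1/2*h_S2
  h_S2 = 1 + 13/20*h_S0 + 3/10*h_S1 + 1/20*h_S2

Substituting h_S1 = 0 and rearranging gives the linear system (I - Q) h = 1:
  [4/5, -1/2] . (h_S0, h_S2) = 1
  [-13/20, 19/20] . (h_S0, h_S2) = 1

Solving yields:
  h_S0 = 10/3
  h_S2 = 10/3

Starting state is S2, so the expected hitting time is h_S2 = 10/3.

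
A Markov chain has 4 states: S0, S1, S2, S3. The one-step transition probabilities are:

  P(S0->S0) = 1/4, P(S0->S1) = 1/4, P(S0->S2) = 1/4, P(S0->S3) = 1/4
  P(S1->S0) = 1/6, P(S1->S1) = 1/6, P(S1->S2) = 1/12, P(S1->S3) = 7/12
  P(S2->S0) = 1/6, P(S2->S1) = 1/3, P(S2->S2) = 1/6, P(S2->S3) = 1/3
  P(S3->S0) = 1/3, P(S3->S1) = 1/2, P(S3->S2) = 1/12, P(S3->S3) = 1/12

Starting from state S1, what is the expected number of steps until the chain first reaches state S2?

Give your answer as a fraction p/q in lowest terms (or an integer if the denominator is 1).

Answer: 412/51

Derivation:
Let h_i = expected steps to first reach S2 from state i.
Boundary: h_S2 = 0.
First-step equations for the other states:
  h_S0 = 1 + 1/4*h_S0 + 1/4*h_S1 + 1/4*h_S2 + 1/4*h_S3
  h_S1 = 1 + 1/6*h_S0 + 1/6*h_S1 + 1/12*h_S2 + 7/12*h_S3
  h_S3 = 1 + 1/3*h_S0 + 1/2*h_S1 + 1/12*h_S2 + 1/12*h_S3

Substituting h_S2 = 0 and rearranging gives the linear system (I - Q) h = 1:
  [3/4, -1/4, -1/4] . (h_S0, h_S1, h_S3) = 1
  [-1/6, 5/6, -7/12] . (h_S0, h_S1, h_S3) = 1
  [-1/3, -1/2, 11/12] . (h_S0, h_S1, h_S3) = 1

Solving yields:
  h_S0 = 20/3
  h_S1 = 412/51
  h_S3 = 404/51

Starting state is S1, so the expected hitting time is h_S1 = 412/51.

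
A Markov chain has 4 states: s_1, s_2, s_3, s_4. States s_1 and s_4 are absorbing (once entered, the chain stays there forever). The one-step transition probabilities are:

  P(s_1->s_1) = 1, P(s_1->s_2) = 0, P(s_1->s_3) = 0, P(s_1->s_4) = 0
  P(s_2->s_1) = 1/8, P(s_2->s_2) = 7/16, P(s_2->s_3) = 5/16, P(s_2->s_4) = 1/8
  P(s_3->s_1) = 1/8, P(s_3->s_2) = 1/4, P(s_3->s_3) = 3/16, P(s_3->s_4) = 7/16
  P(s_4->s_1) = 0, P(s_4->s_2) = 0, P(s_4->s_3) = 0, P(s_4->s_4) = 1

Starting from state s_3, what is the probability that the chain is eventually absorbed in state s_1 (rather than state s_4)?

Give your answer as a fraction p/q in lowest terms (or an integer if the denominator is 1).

Let a_i = P(absorbed in s_1 | start in state i).
Boundary conditions: a_s_1 = 1, a_s_4 = 0.
For each transient state i, a_i = sum_j P(i->j) * a_j:
  a_s_2 = 1/8*a_s_1 + 7/16*a_s_2 + 5/16*a_s_3 + 1/8*a_s_4
  a_s_3 = 1/8*a_s_1 + 1/4*a_s_2 + 3/16*a_s_3 + 7/16*a_s_4

Substituting a_s_1 = 1 and a_s_4 = 0, rearrange to (I - Q) a = r where r[i] = P(i -> s_1):
  [9/16, -5/16] . (a_s_2, a_s_3) = 1/8
  [-1/4, 13/16] . (a_s_2, a_s_3) = 1/8

Solving yields:
  a_s_2 = 36/97
  a_s_3 = 26/97

Starting state is s_3, so the absorption probability is a_s_3 = 26/97.

Answer: 26/97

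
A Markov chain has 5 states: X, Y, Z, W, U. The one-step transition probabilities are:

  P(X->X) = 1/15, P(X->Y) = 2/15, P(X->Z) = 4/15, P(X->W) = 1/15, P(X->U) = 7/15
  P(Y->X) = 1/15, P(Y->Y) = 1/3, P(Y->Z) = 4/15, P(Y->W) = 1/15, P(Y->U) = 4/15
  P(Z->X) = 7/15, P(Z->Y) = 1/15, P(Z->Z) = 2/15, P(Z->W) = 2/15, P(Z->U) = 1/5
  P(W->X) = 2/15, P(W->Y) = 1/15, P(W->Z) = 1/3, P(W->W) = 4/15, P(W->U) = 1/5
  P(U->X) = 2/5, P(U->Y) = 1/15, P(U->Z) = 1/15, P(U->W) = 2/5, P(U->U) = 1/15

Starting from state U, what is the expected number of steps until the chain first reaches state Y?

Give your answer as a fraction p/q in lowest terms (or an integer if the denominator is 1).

Let h_i = expected steps to first reach Y from state i.
Boundary: h_Y = 0.
First-step equations for the other states:
  h_X = 1 + 1/15*h_X + 2/15*h_Y + 4/15*h_Z + 1/15*h_W + 7/15*h_U
  h_Z = 1 + 7/15*h_X + 1/15*h_Y + 2/15*h_Z + 2/15*h_W + 1/5*h_U
  h_W = 1 + 2/15*h_X + 1/15*h_Y + 1/3*h_Z + 4/15*h_W + 1/5*h_U
  h_U = 1 + 2/5*h_X + 1/15*h_Y + 1/15*h_Z + 2/5*h_W + 1/15*h_U

Substituting h_Y = 0 and rearranging gives the linear system (I - Q) h = 1:
  [14/15, -4/15, -1/15, -7/15] . (h_X, h_Z, h_W, h_U) = 1
  [-7/15, 13/15, -2/15, -1/5] . (h_X, h_Z, h_W, h_U) = 1
  [-2/15, -1/3, 11/15, -1/5] . (h_X, h_Z, h_W, h_U) = 1
  [-2/5, -1/15, -2/5, 14/15] . (h_X, h_Z, h_W, h_U) = 1

Solving yields:
  h_X = 67005/5966
  h_Z = 35160/2983
  h_W = 71595/5966
  h_U = 70815/5966

Starting state is U, so the expected hitting time is h_U = 70815/5966.

Answer: 70815/5966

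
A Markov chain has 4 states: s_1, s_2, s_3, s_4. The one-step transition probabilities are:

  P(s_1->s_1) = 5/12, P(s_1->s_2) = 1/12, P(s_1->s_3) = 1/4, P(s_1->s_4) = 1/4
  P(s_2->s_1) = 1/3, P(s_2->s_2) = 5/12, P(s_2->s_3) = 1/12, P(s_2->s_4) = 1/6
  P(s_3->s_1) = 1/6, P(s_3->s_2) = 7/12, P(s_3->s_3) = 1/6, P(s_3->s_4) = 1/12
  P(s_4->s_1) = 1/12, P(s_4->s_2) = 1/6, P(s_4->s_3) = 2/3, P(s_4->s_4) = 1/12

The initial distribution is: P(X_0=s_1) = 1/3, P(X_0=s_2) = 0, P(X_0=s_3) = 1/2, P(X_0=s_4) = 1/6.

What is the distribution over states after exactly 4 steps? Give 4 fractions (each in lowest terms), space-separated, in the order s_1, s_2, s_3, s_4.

Answer: 2161/7776 20101/62208 30079/124416 19559/124416

Derivation:
Propagating the distribution step by step (d_{t+1} = d_t * P):
d_0 = (s_1=1/3, s_2=0, s_3=1/2, s_4=1/6)
  d_1[s_1] = 1/3*5/12 + 0*1/3 + 1/2*1/6 + 1/6*1/12 = 17/72
  d_1[s_2] = 1/3*1/12 + 0*5/12 + 1/2*7/12 + 1/6*1/6 = 25/72
  d_1[s_3] = 1/3*1/4 + 0*1/12 + 1/2*1/6 + 1/6*2/3 = 5/18
  d_1[s_4] = 1/3*1/4 + 0*1/6 + 1/2*1/12 + 1/6*1/12 = 5/36
d_1 = (s_1=17/72, s_2=25/72, s_3=5/18, s_4=5/36)
  d_2[s_1] = 17/72*5/12 + 25/72*1/3 + 5/18*1/6 + 5/36*1/12 = 235/864
  d_2[s_2] = 17/72*1/12 + 25/72*5/12 + 5/18*7/12 + 5/36*1/6 = 151/432
  d_2[s_3] = 17/72*1/4 + 25/72*1/12 + 5/18*1/6 + 5/36*2/3 = 49/216
  d_2[s_4] = 17/72*1/4 + 25/72*1/6 + 5/18*1/12 + 5/36*1/12 = 131/864
d_2 = (s_1=235/864, s_2=151/432, s_3=49/216, s_4=131/864)
  d_3[s_1] = 235/864*5/12 + 151/432*1/3 + 49/216*1/6 + 131/864*1/12 = 1453/5184
  d_3[s_2] = 235/864*1/12 + 151/432*5/12 + 49/216*7/12 + 131/864*1/6 = 3379/10368
  d_3[s_3] = 235/864*1/4 + 151/432*1/12 + 49/216*1/6 + 131/864*2/3 = 2447/10368
  d_3[s_4] = 235/864*1/4 + 151/432*1/6 + 49/216*1/12 + 131/864*1/12 = 409/2592
d_3 = (s_1=1453/5184, s_2=3379/10368, s_3=2447/10368, s_4=409/2592)
  d_4[s_1] = 1453/5184*5/12 + 3379/10368*1/3 + 2447/10368*1/6 + 409/2592*1/12 = 2161/7776
  d_4[s_2] = 1453/5184*1/12 + 3379/10368*5/12 + 2447/10368*7/12 + 409/2592*1/6 = 20101/62208
  d_4[s_3] = 1453/5184*1/4 + 3379/10368*1/12 + 2447/10368*1/6 + 409/2592*2/3 = 30079/124416
  d_4[s_4] = 1453/5184*1/4 + 3379/10368*1/6 + 2447/10368*1/12 + 409/2592*1/12 = 19559/124416
d_4 = (s_1=2161/7776, s_2=20101/62208, s_3=30079/124416, s_4=19559/124416)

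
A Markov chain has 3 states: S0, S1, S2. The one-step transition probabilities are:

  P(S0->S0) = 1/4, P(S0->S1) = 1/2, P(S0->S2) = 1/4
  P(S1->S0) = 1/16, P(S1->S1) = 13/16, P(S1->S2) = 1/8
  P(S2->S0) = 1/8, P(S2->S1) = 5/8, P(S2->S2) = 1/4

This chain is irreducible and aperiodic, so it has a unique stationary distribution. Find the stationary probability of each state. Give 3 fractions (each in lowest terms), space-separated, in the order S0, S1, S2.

The stationary distribution satisfies pi = pi * P, i.e.:
  pi_S0 = 1/4*pi_S0 + 1/16*pi_S1 + 1/8*pi_S2
  pi_S1 = 1/2*pi_S0 + 13/16*pi_S1 + 5/8*pi_S2
  pi_S2 = 1/4*pi_S0 + 1/8*pi_S1 + 1/4*pi_S2
with normalization: pi_S0 + pi_S1 + pi_S2 = 1.

Using the first 2 balance equations plus normalization, the linear system A*pi = b is:
  [-3/4, 1/16, 1/8] . pi = 0
  [1/2, -3/16, 5/8] . pi = 0
  [1, 1, 1] . pi = 1

Solving yields:
  pi_S0 = 4/45
  pi_S1 = 34/45
  pi_S2 = 7/45

Verification (pi * P):
  4/45*1/4 + 34/45*1/16 + 7/45*1/8 = 4/45 = pi_S0  (ok)
  4/45*1/2 + 34/45*13/16 + 7/45*5/8 = 34/45 = pi_S1  (ok)
  4/45*1/4 + 34/45*1/8 + 7/45*1/4 = 7/45 = pi_S2  (ok)

Answer: 4/45 34/45 7/45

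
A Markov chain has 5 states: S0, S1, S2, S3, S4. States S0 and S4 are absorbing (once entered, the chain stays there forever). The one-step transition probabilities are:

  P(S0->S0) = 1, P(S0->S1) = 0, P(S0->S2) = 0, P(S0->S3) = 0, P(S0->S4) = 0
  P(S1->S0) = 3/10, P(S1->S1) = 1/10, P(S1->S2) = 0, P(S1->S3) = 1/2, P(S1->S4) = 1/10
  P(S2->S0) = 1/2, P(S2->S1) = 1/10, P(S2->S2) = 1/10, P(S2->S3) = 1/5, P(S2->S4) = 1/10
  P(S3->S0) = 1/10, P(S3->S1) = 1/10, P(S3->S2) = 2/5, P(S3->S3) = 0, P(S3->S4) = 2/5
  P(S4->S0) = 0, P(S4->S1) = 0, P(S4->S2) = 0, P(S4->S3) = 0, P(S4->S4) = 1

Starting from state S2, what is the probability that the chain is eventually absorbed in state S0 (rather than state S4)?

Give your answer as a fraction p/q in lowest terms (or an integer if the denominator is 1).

Answer: 484/673

Derivation:
Let a_i = P(absorbed in S0 | start in state i).
Boundary conditions: a_S0 = 1, a_S4 = 0.
For each transient state i, a_i = sum_j P(i->j) * a_j:
  a_S1 = 3/10*a_S0 + 1/10*a_S1 + 0*a_S2 + 1/2*a_S3 + 1/10*a_S4
  a_S2 = 1/2*a_S0 + 1/10*a_S1 + 1/10*a_S2 + 1/5*a_S3 + 1/10*a_S4
  a_S3 = 1/10*a_S0 + 1/10*a_S1 + 2/5*a_S2 + 0*a_S3 + 2/5*a_S4

Substituting a_S0 = 1 and a_S4 = 0, rearrange to (I - Q) a = r where r[i] = P(i -> S0):
  [9/10, 0, -1/2] . (a_S1, a_S2, a_S3) = 3/10
  [-1/10, 9/10, -1/5] . (a_S1, a_S2, a_S3) = 1/2
  [-1/10, -2/5, 1] . (a_S1, a_S2, a_S3) = 1/10

Solving yields:
  a_S1 = 391/673
  a_S2 = 484/673
  a_S3 = 300/673

Starting state is S2, so the absorption probability is a_S2 = 484/673.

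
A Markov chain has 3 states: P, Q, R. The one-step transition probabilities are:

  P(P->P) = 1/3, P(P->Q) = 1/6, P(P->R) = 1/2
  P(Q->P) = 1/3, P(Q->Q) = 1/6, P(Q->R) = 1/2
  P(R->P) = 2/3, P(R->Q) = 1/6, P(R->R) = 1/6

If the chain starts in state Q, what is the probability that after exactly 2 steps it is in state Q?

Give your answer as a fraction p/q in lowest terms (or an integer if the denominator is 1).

Answer: 1/6

Derivation:
Computing P^2 by repeated multiplication:
P^1 =
  P: [1/3, 1/6, 1/2]
  Q: [1/3, 1/6, 1/2]
  R: [2/3, 1/6, 1/6]
P^2 =
  P: [1/2, 1/6, 1/3]
  Q: [1/2, 1/6, 1/3]
  R: [7/18, 1/6, 4/9]

(P^2)[Q -> Q] = 1/6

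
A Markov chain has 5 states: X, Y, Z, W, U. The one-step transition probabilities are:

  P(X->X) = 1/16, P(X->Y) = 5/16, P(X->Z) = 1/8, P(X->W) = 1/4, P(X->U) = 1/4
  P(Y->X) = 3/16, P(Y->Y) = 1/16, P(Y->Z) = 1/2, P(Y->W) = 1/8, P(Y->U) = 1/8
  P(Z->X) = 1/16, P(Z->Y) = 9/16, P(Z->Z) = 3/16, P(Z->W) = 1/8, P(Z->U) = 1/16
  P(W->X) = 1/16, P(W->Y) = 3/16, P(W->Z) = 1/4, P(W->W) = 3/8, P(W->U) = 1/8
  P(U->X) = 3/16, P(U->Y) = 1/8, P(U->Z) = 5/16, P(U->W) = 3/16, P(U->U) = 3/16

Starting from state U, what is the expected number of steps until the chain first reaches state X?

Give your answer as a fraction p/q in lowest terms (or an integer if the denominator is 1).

Answer: 1851/232

Derivation:
Let h_i = expected steps to first reach X from state i.
Boundary: h_X = 0.
First-step equations for the other states:
  h_Y = 1 + 3/16*h_X + 1/16*h_Y + 1/2*h_Z + 1/8*h_W + 1/8*h_U
  h_Z = 1 + 1/16*h_X + 9/16*h_Y + 3/16*h_Z + 1/8*h_W + 1/16*h_U
  h_W = 1 + 1/16*h_X + 3/16*h_Y + 1/4*h_Z + 3/8*h_W + 1/8*h_U
  h_U = 1 + 3/16*h_X + 1/8*h_Y + 5/16*h_Z + 3/16*h_W + 3/16*h_U

Substituting h_X = 0 and rearranging gives the linear system (I - Q) h = 1:
  [15/16, -1/2, -1/8, -1/8] . (h_Y, h_Z, h_W, h_U) = 1
  [-9/16, 13/16, -1/8, -1/16] . (h_Y, h_Z, h_W, h_U) = 1
  [-3/16, -1/4, 5/8, -1/8] . (h_Y, h_Z, h_W, h_U) = 1
  [-1/8, -5/16, -3/16, 13/16] . (h_Y, h_Z, h_W, h_U) = 1

Solving yields:
  h_Y = 935/116
  h_Z = 2049/232
  h_W = 1061/116
  h_U = 1851/232

Starting state is U, so the expected hitting time is h_U = 1851/232.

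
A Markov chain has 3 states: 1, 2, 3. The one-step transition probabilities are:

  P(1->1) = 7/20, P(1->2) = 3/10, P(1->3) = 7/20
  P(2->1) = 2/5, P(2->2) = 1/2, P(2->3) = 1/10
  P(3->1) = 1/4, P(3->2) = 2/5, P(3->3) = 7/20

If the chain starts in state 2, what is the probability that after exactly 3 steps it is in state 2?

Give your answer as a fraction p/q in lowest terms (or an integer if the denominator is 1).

Computing P^3 by repeated multiplication:
P^1 =
  1: [7/20, 3/10, 7/20]
  2: [2/5, 1/2, 1/10]
  3: [1/4, 2/5, 7/20]
P^2 =
  1: [33/100, 79/200, 11/40]
  2: [73/200, 41/100, 9/40]
  3: [67/200, 83/200, 1/4]
P^3 =
  1: [1369/4000, 813/2000, 201/800]
  2: [87/250, 809/2000, 99/400]
  3: [1383/4000, 51/125, 197/800]

(P^3)[2 -> 2] = 809/2000

Answer: 809/2000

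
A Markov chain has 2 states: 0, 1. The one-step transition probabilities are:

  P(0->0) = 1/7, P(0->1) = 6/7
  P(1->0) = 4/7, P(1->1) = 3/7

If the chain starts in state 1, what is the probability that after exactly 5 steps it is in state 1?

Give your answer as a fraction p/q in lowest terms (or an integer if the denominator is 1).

Computing P^5 by repeated multiplication:
P^1 =
  0: [1/7, 6/7]
  1: [4/7, 3/7]
P^2 =
  0: [25/49, 24/49]
  1: [16/49, 33/49]
P^3 =
  0: [121/343, 222/343]
  1: [148/343, 195/343]
P^4 =
  0: [1009/2401, 1392/2401]
  1: [928/2401, 1473/2401]
P^5 =
  0: [6577/16807, 10230/16807]
  1: [6820/16807, 9987/16807]

(P^5)[1 -> 1] = 9987/16807

Answer: 9987/16807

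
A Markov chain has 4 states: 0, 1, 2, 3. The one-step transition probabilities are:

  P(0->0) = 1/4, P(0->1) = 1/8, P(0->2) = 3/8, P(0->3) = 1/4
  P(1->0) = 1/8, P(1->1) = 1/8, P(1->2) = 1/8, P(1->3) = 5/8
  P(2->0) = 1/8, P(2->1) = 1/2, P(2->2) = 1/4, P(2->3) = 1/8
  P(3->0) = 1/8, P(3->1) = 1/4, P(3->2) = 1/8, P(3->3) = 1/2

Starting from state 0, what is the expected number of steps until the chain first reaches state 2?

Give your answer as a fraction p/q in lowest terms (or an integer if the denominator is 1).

Answer: 40/9

Derivation:
Let h_i = expected steps to first reach 2 from state i.
Boundary: h_2 = 0.
First-step equations for the other states:
  h_0 = 1 + 1/4*h_0 + 1/8*h_1 + 3/8*h_2 + 1/4*h_3
  h_1 = 1 + 1/8*h_0 + 1/8*h_1 + 1/8*h_2 + 5/8*h_3
  h_3 = 1 + 1/8*h_0 + 1/4*h_1 + 1/8*h_2 + 1/2*h_3

Substituting h_2 = 0 and rearranging gives the linear system (I - Q) h = 1:
  [3/4, -1/8, -1/4] . (h_0, h_1, h_3) = 1
  [-1/8, 7/8, -5/8] . (h_0, h_1, h_3) = 1
  [-1/8, -1/4, 1/2] . (h_0, h_1, h_3) = 1

Solving yields:
  h_0 = 40/9
  h_1 = 56/9
  h_3 = 56/9

Starting state is 0, so the expected hitting time is h_0 = 40/9.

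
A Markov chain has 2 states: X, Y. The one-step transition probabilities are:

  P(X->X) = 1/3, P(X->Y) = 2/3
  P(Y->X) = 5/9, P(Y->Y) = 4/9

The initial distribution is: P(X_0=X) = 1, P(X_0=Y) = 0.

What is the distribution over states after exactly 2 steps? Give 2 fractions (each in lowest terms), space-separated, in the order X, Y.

Propagating the distribution step by step (d_{t+1} = d_t * P):
d_0 = (X=1, Y=0)
  d_1[X] = 1*1/3 + 0*5/9 = 1/3
  d_1[Y] = 1*2/3 + 0*4/9 = 2/3
d_1 = (X=1/3, Y=2/3)
  d_2[X] = 1/3*1/3 + 2/3*5/9 = 13/27
  d_2[Y] = 1/3*2/3 + 2/3*4/9 = 14/27
d_2 = (X=13/27, Y=14/27)

Answer: 13/27 14/27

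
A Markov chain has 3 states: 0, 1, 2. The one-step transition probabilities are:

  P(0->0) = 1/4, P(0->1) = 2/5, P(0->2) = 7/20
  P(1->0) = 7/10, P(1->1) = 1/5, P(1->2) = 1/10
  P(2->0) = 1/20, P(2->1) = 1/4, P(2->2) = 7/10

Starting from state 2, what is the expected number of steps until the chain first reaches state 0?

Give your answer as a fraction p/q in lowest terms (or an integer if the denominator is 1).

Answer: 210/43

Derivation:
Let h_i = expected steps to first reach 0 from state i.
Boundary: h_0 = 0.
First-step equations for the other states:
  h_1 = 1 + 7/10*h_0 + 1/5*h_1 + 1/10*h_2
  h_2 = 1 + 1/20*h_0 + 1/4*h_1 + 7/10*h_2

Substituting h_0 = 0 and rearranging gives the linear system (I - Q) h = 1:
  [4/5, -1/10] . (h_1, h_2) = 1
  [-1/4, 3/10] . (h_1, h_2) = 1

Solving yields:
  h_1 = 80/43
  h_2 = 210/43

Starting state is 2, so the expected hitting time is h_2 = 210/43.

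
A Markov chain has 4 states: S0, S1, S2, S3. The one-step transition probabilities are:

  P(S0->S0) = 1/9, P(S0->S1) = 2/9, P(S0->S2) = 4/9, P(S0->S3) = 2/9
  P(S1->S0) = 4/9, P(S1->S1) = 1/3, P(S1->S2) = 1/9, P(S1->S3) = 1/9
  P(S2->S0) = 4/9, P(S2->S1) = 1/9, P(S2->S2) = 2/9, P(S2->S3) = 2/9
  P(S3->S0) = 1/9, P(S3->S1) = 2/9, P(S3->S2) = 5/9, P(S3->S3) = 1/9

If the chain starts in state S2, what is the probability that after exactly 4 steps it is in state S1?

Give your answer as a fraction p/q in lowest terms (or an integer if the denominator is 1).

Computing P^4 by repeated multiplication:
P^1 =
  S0: [1/9, 2/9, 4/9, 2/9]
  S1: [4/9, 1/3, 1/9, 1/9]
  S2: [4/9, 1/9, 2/9, 2/9]
  S3: [1/9, 2/9, 5/9, 1/9]
P^2 =
  S0: [1/3, 16/81, 8/27, 14/81]
  S1: [7/27, 20/81, 26/81, 14/81]
  S2: [2/9, 17/81, 31/81, 5/27]
  S3: [10/27, 5/27, 7/27, 5/27]
P^3 =
  S0: [67/243, 154/729, 242/729, 44/243]
  S1: [73/243, 52/243, 226/729, 128/729]
  S2: [25/81, 148/729, 226/729, 130/729]
  S3: [7/27, 52/243, 28/81, 44/243]
P^4 =
  S0: [71/243, 1370/6561, 2102/6561, 1172/6561]
  S1: [625/2187, 1388/6561, 236/729, 1174/6561]
  S2: [617/2187, 460/2187, 2150/6561, 1180/6561]
  S3: [217/729, 454/2187, 692/2187, 130/729]

(P^4)[S2 -> S1] = 460/2187

Answer: 460/2187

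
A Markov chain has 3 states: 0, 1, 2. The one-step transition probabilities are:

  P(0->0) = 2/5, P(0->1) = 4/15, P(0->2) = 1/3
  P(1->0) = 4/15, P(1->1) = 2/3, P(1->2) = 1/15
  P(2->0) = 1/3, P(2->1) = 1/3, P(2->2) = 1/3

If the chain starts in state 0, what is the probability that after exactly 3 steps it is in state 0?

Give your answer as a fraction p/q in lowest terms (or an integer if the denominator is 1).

Computing P^3 by repeated multiplication:
P^1 =
  0: [2/5, 4/15, 1/3]
  1: [4/15, 2/3, 1/15]
  2: [1/3, 1/3, 1/3]
P^2 =
  0: [77/225, 89/225, 59/225]
  1: [23/75, 121/225, 7/45]
  2: [1/3, 19/45, 11/45]
P^3 =
  0: [371/1125, 1493/3375, 769/3375]
  1: [1073/3375, 1661/3375, 641/3375]
  2: [221/675, 61/135, 149/675]

(P^3)[0 -> 0] = 371/1125

Answer: 371/1125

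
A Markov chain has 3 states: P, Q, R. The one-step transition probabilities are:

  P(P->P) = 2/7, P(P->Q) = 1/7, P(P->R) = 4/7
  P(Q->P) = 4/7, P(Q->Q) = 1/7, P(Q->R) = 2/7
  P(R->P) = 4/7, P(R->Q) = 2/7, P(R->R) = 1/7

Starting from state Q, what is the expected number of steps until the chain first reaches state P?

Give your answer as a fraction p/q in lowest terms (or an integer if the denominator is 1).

Let h_i = expected steps to first reach P from state i.
Boundary: h_P = 0.
First-step equations for the other states:
  h_Q = 1 + 4/7*h_P + 1/7*h_Q + 2/7*h_R
  h_R = 1 + 4/7*h_P + 2/7*h_Q + 1/7*h_R

Substituting h_P = 0 and rearranging gives the linear system (I - Q) h = 1:
  [6/7, -2/7] . (h_Q, h_R) = 1
  [-2/7, 6/7] . (h_Q, h_R) = 1

Solving yields:
  h_Q = 7/4
  h_R = 7/4

Starting state is Q, so the expected hitting time is h_Q = 7/4.

Answer: 7/4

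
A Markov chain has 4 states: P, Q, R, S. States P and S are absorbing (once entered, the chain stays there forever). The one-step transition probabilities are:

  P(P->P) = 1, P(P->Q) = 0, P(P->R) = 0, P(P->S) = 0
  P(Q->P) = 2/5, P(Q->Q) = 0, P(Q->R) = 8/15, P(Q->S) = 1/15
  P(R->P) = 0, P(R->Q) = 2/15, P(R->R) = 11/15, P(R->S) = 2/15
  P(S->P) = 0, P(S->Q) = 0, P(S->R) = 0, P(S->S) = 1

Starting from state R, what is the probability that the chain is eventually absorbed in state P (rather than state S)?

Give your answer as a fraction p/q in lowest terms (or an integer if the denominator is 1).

Answer: 3/11

Derivation:
Let a_i = P(absorbed in P | start in state i).
Boundary conditions: a_P = 1, a_S = 0.
For each transient state i, a_i = sum_j P(i->j) * a_j:
  a_Q = 2/5*a_P + 0*a_Q + 8/15*a_R + 1/15*a_S
  a_R = 0*a_P + 2/15*a_Q + 11/15*a_R + 2/15*a_S

Substituting a_P = 1 and a_S = 0, rearrange to (I - Q) a = r where r[i] = P(i -> P):
  [1, -8/15] . (a_Q, a_R) = 2/5
  [-2/15, 4/15] . (a_Q, a_R) = 0

Solving yields:
  a_Q = 6/11
  a_R = 3/11

Starting state is R, so the absorption probability is a_R = 3/11.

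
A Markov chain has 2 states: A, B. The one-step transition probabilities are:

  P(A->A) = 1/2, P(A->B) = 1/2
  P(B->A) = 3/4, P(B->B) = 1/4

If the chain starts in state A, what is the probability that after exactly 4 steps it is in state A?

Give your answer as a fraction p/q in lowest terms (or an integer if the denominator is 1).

Answer: 77/128

Derivation:
Computing P^4 by repeated multiplication:
P^1 =
  A: [1/2, 1/2]
  B: [3/4, 1/4]
P^2 =
  A: [5/8, 3/8]
  B: [9/16, 7/16]
P^3 =
  A: [19/32, 13/32]
  B: [39/64, 25/64]
P^4 =
  A: [77/128, 51/128]
  B: [153/256, 103/256]

(P^4)[A -> A] = 77/128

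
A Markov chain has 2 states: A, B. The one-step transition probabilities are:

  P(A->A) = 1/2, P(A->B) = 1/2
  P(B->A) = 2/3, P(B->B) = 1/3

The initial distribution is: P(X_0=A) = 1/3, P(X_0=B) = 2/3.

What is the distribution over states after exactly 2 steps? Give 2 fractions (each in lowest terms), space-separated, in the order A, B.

Answer: 61/108 47/108

Derivation:
Propagating the distribution step by step (d_{t+1} = d_t * P):
d_0 = (A=1/3, B=2/3)
  d_1[A] = 1/3*1/2 + 2/3*2/3 = 11/18
  d_1[B] = 1/3*1/2 + 2/3*1/3 = 7/18
d_1 = (A=11/18, B=7/18)
  d_2[A] = 11/18*1/2 + 7/18*2/3 = 61/108
  d_2[B] = 11/18*1/2 + 7/18*1/3 = 47/108
d_2 = (A=61/108, B=47/108)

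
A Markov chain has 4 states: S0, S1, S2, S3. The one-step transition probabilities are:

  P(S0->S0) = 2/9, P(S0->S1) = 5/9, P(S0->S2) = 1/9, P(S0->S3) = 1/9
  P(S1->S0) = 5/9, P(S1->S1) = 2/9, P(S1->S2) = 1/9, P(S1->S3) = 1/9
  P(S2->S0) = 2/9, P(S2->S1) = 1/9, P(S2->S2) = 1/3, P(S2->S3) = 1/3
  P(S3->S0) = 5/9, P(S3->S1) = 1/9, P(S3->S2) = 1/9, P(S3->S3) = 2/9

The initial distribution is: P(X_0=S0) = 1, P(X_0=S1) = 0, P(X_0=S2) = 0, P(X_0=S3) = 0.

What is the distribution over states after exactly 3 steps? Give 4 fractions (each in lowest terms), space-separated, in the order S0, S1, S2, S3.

Propagating the distribution step by step (d_{t+1} = d_t * P):
d_0 = (S0=1, S1=0, S2=0, S3=0)
  d_1[S0] = 1*2/9 + 0*5/9 + 0*2/9 + 0*5/9 = 2/9
  d_1[S1] = 1*5/9 + 0*2/9 + 0*1/9 + 0*1/9 = 5/9
  d_1[S2] = 1*1/9 + 0*1/9 + 0*1/3 + 0*1/9 = 1/9
  d_1[S3] = 1*1/9 + 0*1/9 + 0*1/3 + 0*2/9 = 1/9
d_1 = (S0=2/9, S1=5/9, S2=1/9, S3=1/9)
  d_2[S0] = 2/9*2/9 + 5/9*5/9 + 1/9*2/9 + 1/9*5/9 = 4/9
  d_2[S1] = 2/9*5/9 + 5/9*2/9 + 1/9*1/9 + 1/9*1/9 = 22/81
  d_2[S2] = 2/9*1/9 + 5/9*1/9 + 1/9*1/3 + 1/9*1/9 = 11/81
  d_2[S3] = 2/9*1/9 + 5/9*1/9 + 1/9*1/3 + 1/9*2/9 = 4/27
d_2 = (S0=4/9, S1=22/81, S2=11/81, S3=4/27)
  d_3[S0] = 4/9*2/9 + 22/81*5/9 + 11/81*2/9 + 4/27*5/9 = 88/243
  d_3[S1] = 4/9*5/9 + 22/81*2/9 + 11/81*1/9 + 4/27*1/9 = 247/729
  d_3[S2] = 4/9*1/9 + 22/81*1/9 + 11/81*1/3 + 4/27*1/9 = 103/729
  d_3[S3] = 4/9*1/9 + 22/81*1/9 + 11/81*1/3 + 4/27*2/9 = 115/729
d_3 = (S0=88/243, S1=247/729, S2=103/729, S3=115/729)

Answer: 88/243 247/729 103/729 115/729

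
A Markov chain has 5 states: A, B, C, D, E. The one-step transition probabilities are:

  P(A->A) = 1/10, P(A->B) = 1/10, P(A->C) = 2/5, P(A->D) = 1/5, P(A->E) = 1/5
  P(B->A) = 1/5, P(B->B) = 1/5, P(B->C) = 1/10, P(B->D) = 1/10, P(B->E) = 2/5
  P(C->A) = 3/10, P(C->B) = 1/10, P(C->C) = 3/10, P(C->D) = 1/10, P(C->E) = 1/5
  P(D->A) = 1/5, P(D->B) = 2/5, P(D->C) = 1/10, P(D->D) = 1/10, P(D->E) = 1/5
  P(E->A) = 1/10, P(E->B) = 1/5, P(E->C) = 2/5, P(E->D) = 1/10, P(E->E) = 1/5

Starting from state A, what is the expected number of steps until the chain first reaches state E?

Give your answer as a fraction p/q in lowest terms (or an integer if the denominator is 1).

Let h_i = expected steps to first reach E from state i.
Boundary: h_E = 0.
First-step equations for the other states:
  h_A = 1 + 1/10*h_A + 1/10*h_B + 2/5*h_C + 1/5*h_D + 1/5*h_E
  h_B = 1 + 1/5*h_A + 1/5*h_B + 1/10*h_C + 1/10*h_D + 2/5*h_E
  h_C = 1 + 3/10*h_A + 1/10*h_B + 3/10*h_C + 1/10*h_D + 1/5*h_E
  h_D = 1 + 1/5*h_A + 2/5*h_B + 1/10*h_C + 1/10*h_D + 1/5*h_E

Substituting h_E = 0 and rearranging gives the linear system (I - Q) h = 1:
  [9/10, -1/10, -2/5, -1/5] . (h_A, h_B, h_C, h_D) = 1
  [-1/5, 4/5, -1/10, -1/10] . (h_A, h_B, h_C, h_D) = 1
  [-3/10, -1/10, 7/10, -1/10] . (h_A, h_B, h_C, h_D) = 1
  [-1/5, -2/5, -1/10, 9/10] . (h_A, h_B, h_C, h_D) = 1

Solving yields:
  h_A = 2715/629
  h_B = 125/37
  h_C = 2730/629
  h_D = 150/37

Starting state is A, so the expected hitting time is h_A = 2715/629.

Answer: 2715/629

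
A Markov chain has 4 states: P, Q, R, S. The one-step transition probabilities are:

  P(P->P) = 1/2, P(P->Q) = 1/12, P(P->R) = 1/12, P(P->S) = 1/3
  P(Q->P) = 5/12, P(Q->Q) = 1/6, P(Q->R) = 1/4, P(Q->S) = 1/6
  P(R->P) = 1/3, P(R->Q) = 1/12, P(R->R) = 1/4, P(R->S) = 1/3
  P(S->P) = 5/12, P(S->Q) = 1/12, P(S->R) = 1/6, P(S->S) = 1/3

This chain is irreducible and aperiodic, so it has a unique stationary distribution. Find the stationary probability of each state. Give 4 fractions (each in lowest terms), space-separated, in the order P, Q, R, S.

The stationary distribution satisfies pi = pi * P, i.e.:
  pi_P = 1/2*pi_P + 5/12*pi_Q + 1/3*pi_R + 5/12*pi_S
  pi_Q = 1/12*pi_P + 1/6*pi_Q + 1/12*pi_R + 1/12*pi_S
  pi_R = 1/12*pi_P + 1/4*pi_Q + 1/4*pi_R + 1/6*pi_S
  pi_S = 1/3*pi_P + 1/6*pi_Q + 1/3*pi_R + 1/3*pi_S
with normalization: pi_P + pi_Q + pi_R + pi_S = 1.

Using the first 3 balance equations plus normalization, the linear system A*pi = b is:
  [-1/2, 5/12, 1/3, 5/12] . pi = 0
  [1/12, -5/6, 1/12, 1/12] . pi = 0
  [1/12, 1/4, -3/4, 1/6] . pi = 0
  [1, 1, 1, 1] . pi = 1

Solving yields:
  pi_P = 97/220
  pi_Q = 1/11
  pi_R = 3/20
  pi_S = 7/22

Verification (pi * P):
  97/220*1/2 + 1/11*5/12 + 3/20*1/3 + 7/22*5/12 = 97/220 = pi_P  (ok)
  97/220*1/12 + 1/11*1/6 + 3/20*1/12 + 7/22*1/12 = 1/11 = pi_Q  (ok)
  97/220*1/12 + 1/11*1/4 + 3/20*1/4 + 7/22*1/6 = 3/20 = pi_R  (ok)
  97/220*1/3 + 1/11*1/6 + 3/20*1/3 + 7/22*1/3 = 7/22 = pi_S  (ok)

Answer: 97/220 1/11 3/20 7/22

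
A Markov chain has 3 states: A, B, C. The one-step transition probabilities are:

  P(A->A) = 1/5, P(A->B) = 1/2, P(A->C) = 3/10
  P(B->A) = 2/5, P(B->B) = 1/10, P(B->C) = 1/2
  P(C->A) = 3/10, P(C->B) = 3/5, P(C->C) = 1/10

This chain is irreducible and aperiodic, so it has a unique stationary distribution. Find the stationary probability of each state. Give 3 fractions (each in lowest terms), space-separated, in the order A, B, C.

Answer: 51/166 63/166 26/83

Derivation:
The stationary distribution satisfies pi = pi * P, i.e.:
  pi_A = 1/5*pi_A + 2/5*pi_B + 3/10*pi_C
  pi_B = 1/2*pi_A + 1/10*pi_B + 3/5*pi_C
  pi_C = 3/10*pi_A + 1/2*pi_B + 1/10*pi_C
with normalization: pi_A + pi_B + pi_C = 1.

Using the first 2 balance equations plus normalization, the linear system A*pi = b is:
  [-4/5, 2/5, 3/10] . pi = 0
  [1/2, -9/10, 3/5] . pi = 0
  [1, 1, 1] . pi = 1

Solving yields:
  pi_A = 51/166
  pi_B = 63/166
  pi_C = 26/83

Verification (pi * P):
  51/166*1/5 + 63/166*2/5 + 26/83*3/10 = 51/166 = pi_A  (ok)
  51/166*1/2 + 63/166*1/10 + 26/83*3/5 = 63/166 = pi_B  (ok)
  51/166*3/10 + 63/166*1/2 + 26/83*1/10 = 26/83 = pi_C  (ok)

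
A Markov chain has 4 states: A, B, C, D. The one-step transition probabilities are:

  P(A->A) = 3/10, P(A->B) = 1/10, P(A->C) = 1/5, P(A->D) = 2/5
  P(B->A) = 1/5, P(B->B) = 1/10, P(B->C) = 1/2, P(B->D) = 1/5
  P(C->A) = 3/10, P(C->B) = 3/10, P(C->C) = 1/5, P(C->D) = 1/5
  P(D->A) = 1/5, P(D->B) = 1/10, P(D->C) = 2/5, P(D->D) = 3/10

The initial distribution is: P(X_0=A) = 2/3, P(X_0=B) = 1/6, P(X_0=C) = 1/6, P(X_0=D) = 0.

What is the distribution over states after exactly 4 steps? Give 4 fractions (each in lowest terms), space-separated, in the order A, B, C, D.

Answer: 2559/10000 803/5000 913/3000 67/240

Derivation:
Propagating the distribution step by step (d_{t+1} = d_t * P):
d_0 = (A=2/3, B=1/6, C=1/6, D=0)
  d_1[A] = 2/3*3/10 + 1/6*1/5 + 1/6*3/10 + 0*1/5 = 17/60
  d_1[B] = 2/3*1/10 + 1/6*1/10 + 1/6*3/10 + 0*1/10 = 2/15
  d_1[C] = 2/3*1/5 + 1/6*1/2 + 1/6*1/5 + 0*2/5 = 1/4
  d_1[D] = 2/3*2/5 + 1/6*1/5 + 1/6*1/5 + 0*3/10 = 1/3
d_1 = (A=17/60, B=2/15, C=1/4, D=1/3)
  d_2[A] = 17/60*3/10 + 2/15*1/5 + 1/4*3/10 + 1/3*1/5 = 19/75
  d_2[B] = 17/60*1/10 + 2/15*1/10 + 1/4*3/10 + 1/3*1/10 = 3/20
  d_2[C] = 17/60*1/5 + 2/15*1/2 + 1/4*1/5 + 1/3*2/5 = 23/75
  d_2[D] = 17/60*2/5 + 2/15*1/5 + 1/4*1/5 + 1/3*3/10 = 29/100
d_2 = (A=19/75, B=3/20, C=23/75, D=29/100)
  d_3[A] = 19/75*3/10 + 3/20*1/5 + 23/75*3/10 + 29/100*1/5 = 32/125
  d_3[B] = 19/75*1/10 + 3/20*1/10 + 23/75*3/10 + 29/100*1/10 = 121/750
  d_3[C] = 19/75*1/5 + 3/20*1/2 + 23/75*1/5 + 29/100*2/5 = 303/1000
  d_3[D] = 19/75*2/5 + 3/20*1/5 + 23/75*1/5 + 29/100*3/10 = 839/3000
d_3 = (A=32/125, B=121/750, C=303/1000, D=839/3000)
  d_4[A] = 32/125*3/10 + 121/750*1/5 + 303/1000*3/10 + 839/3000*1/5 = 2559/10000
  d_4[B] = 32/125*1/10 + 121/750*1/10 + 303/1000*3/10 + 839/3000*1/10 = 803/5000
  d_4[C] = 32/125*1/5 + 121/750*1/2 + 303/1000*1/5 + 839/3000*2/5 = 913/3000
  d_4[D] = 32/125*2/5 + 121/750*1/5 + 303/1000*1/5 + 839/3000*3/10 = 67/240
d_4 = (A=2559/10000, B=803/5000, C=913/3000, D=67/240)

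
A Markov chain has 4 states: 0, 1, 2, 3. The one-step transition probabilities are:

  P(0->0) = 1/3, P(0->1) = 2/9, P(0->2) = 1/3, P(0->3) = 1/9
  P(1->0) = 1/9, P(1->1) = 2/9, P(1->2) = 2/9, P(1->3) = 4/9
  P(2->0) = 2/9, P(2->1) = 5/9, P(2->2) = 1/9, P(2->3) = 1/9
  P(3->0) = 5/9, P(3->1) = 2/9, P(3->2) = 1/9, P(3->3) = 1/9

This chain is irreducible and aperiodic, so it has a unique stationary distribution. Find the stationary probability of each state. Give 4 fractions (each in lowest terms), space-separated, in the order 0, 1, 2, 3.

Answer: 7/24 7/24 5/24 5/24

Derivation:
The stationary distribution satisfies pi = pi * P, i.e.:
  pi_0 = 1/3*pi_0 + 1/9*pi_1 + 2/9*pi_2 + 5/9*pi_3
  pi_1 = 2/9*pi_0 + 2/9*pi_1 + 5/9*pi_2 + 2/9*pi_3
  pi_2 = 1/3*pi_0 + 2/9*pi_1 + 1/9*pi_2 + 1/9*pi_3
  pi_3 = 1/9*pi_0 + 4/9*pi_1 + 1/9*pi_2 + 1/9*pi_3
with normalization: pi_0 + pi_1 + pi_2 + pi_3 = 1.

Using the first 3 balance equations plus normalization, the linear system A*pi = b is:
  [-2/3, 1/9, 2/9, 5/9] . pi = 0
  [2/9, -7/9, 5/9, 2/9] . pi = 0
  [1/3, 2/9, -8/9, 1/9] . pi = 0
  [1, 1, 1, 1] . pi = 1

Solving yields:
  pi_0 = 7/24
  pi_1 = 7/24
  pi_2 = 5/24
  pi_3 = 5/24

Verification (pi * P):
  7/24*1/3 + 7/24*1/9 + 5/24*2/9 + 5/24*5/9 = 7/24 = pi_0  (ok)
  7/24*2/9 + 7/24*2/9 + 5/24*5/9 + 5/24*2/9 = 7/24 = pi_1  (ok)
  7/24*1/3 + 7/24*2/9 + 5/24*1/9 + 5/24*1/9 = 5/24 = pi_2  (ok)
  7/24*1/9 + 7/24*4/9 + 5/24*1/9 + 5/24*1/9 = 5/24 = pi_3  (ok)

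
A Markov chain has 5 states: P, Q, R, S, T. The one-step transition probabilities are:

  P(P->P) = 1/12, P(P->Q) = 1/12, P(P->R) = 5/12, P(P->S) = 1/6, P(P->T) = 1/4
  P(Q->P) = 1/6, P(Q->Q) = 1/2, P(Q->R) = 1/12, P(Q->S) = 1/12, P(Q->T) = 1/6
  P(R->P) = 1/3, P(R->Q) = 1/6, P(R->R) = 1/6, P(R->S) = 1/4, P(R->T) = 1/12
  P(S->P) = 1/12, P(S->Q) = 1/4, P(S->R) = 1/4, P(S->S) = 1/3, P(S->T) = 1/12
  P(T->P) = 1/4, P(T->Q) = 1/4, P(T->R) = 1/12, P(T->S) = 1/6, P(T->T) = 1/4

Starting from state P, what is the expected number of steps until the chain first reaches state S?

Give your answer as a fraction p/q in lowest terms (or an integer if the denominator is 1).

Let h_i = expected steps to first reach S from state i.
Boundary: h_S = 0.
First-step equations for the other states:
  h_P = 1 + 1/12*h_P + 1/12*h_Q + 5/12*h_R + 1/6*h_S + 1/4*h_T
  h_Q = 1 + 1/6*h_P + 1/2*h_Q + 1/12*h_R + 1/12*h_S + 1/6*h_T
  h_R = 1 + 1/3*h_P + 1/6*h_Q + 1/6*h_R + 1/4*h_S + 1/12*h_T
  h_T = 1 + 1/4*h_P + 1/4*h_Q + 1/12*h_R + 1/6*h_S + 1/4*h_T

Substituting h_S = 0 and rearranging gives the linear system (I - Q) h = 1:
  [11/12, -1/12, -5/12, -1/4] . (h_P, h_Q, h_R, h_T) = 1
  [-1/6, 1/2, -1/12, -1/6] . (h_P, h_Q, h_R, h_T) = 1
  [-1/3, -1/6, 5/6, -1/12] . (h_P, h_Q, h_R, h_T) = 1
  [-1/4, -1/4, -1/12, 3/4] . (h_P, h_Q, h_R, h_T) = 1

Solving yields:
  h_P = 1893/314
  h_Q = 2217/314
  h_R = 888/157
  h_T = 993/157

Starting state is P, so the expected hitting time is h_P = 1893/314.

Answer: 1893/314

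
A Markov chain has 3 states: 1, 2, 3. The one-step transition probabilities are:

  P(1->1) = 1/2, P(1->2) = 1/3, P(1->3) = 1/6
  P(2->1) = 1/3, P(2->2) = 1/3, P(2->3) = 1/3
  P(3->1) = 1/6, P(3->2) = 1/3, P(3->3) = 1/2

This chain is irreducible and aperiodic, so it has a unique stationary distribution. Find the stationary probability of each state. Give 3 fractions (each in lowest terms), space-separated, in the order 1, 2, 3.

Answer: 1/3 1/3 1/3

Derivation:
The stationary distribution satisfies pi = pi * P, i.e.:
  pi_1 = 1/2*pi_1 + 1/3*pi_2 + 1/6*pi_3
  pi_2 = 1/3*pi_1 + 1/3*pi_2 + 1/3*pi_3
  pi_3 = 1/6*pi_1 + 1/3*pi_2 + 1/2*pi_3
with normalization: pi_1 + pi_2 + pi_3 = 1.

Using the first 2 balance equations plus normalization, the linear system A*pi = b is:
  [-1/2, 1/3, 1/6] . pi = 0
  [1/3, -2/3, 1/3] . pi = 0
  [1, 1, 1] . pi = 1

Solving yields:
  pi_1 = 1/3
  pi_2 = 1/3
  pi_3 = 1/3

Verification (pi * P):
  1/3*1/2 + 1/3*1/3 + 1/3*1/6 = 1/3 = pi_1  (ok)
  1/3*1/3 + 1/3*1/3 + 1/3*1/3 = 1/3 = pi_2  (ok)
  1/3*1/6 + 1/3*1/3 + 1/3*1/2 = 1/3 = pi_3  (ok)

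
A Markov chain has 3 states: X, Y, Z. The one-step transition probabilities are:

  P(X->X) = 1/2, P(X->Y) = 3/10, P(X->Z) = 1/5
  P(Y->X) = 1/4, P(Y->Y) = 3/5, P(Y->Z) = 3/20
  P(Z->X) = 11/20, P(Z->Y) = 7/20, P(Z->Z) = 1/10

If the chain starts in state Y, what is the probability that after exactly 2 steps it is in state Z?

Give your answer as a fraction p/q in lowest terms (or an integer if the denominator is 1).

Computing P^2 by repeated multiplication:
P^1 =
  X: [1/2, 3/10, 1/5]
  Y: [1/4, 3/5, 3/20]
  Z: [11/20, 7/20, 1/10]
P^2 =
  X: [87/200, 2/5, 33/200]
  Y: [143/400, 39/80, 31/200]
  Z: [167/400, 41/100, 69/400]

(P^2)[Y -> Z] = 31/200

Answer: 31/200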